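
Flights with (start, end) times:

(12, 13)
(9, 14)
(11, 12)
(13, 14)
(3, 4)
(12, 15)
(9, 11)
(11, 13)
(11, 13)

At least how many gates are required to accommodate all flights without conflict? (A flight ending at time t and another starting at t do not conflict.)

5

Count concurrent intervals with a sweep; the peak is the room count.
starts: [3, 9, 9, 11, 11, 11, 12, 12, 13]
ends:   [4, 11, 12, 13, 13, 13, 14, 14, 15]
s3→1 e4→0 s9→1 s9→2 e11→1 s11→2 s11→3 s11→4 e12→3 s12→4 s12→5  — peak 5.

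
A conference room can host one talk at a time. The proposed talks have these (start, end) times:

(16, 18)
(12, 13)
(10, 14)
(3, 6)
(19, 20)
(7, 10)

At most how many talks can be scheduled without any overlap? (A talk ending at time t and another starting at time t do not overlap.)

By end time: (3,6), (7,10), (12,13), (10,14), (16,18), (19,20).
Pick (3,6); next start ≥ 6 → (7,10); next start ≥ 10 → (12,13); next start ≥ 13 → (16,18); next start ≥ 18 → (19,20).
Selected 5 talks.

5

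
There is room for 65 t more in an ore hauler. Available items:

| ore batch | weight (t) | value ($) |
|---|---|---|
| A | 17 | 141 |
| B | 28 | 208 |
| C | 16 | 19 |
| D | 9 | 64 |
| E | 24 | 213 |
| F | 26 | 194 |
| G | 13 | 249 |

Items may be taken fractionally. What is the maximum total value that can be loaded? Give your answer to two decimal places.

685.08

Ratios (sorted): G 19.15, E 8.88, A 8.29, F 7.46, B 7.43, D 7.11, C 1.19
take G (13 @ 249); take E (24 @ 213); take A (17 @ 141); take 11/26 of F → 82.08. Capacity used 65/65.
Total value = 685.08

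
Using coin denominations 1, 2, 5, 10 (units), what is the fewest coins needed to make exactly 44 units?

44 − 4×10→4 − 2×2→0
Total coins = 4 + 2 = 6

6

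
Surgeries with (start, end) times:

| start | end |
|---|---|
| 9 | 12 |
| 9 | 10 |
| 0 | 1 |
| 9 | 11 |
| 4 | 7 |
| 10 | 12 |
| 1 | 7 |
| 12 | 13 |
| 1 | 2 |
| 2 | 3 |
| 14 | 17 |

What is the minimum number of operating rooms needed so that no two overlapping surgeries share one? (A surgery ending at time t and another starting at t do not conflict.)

Count concurrent intervals with a sweep; the peak is the room count.
Events (time:±→running): 0:+→1 1:-→0 1:+→1 1:+→2 2:-→1 2:+→2 3:-→1 4:+→2 7:-→1 7:-→0 9:+→1 9:+→2 9:+→3 … peak 3.

3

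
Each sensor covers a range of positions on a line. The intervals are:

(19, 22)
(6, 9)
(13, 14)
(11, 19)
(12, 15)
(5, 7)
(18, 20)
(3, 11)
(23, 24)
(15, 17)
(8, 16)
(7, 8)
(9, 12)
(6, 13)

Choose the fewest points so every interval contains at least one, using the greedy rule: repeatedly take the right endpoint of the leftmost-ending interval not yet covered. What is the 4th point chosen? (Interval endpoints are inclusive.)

By right end: [5,7]  [7,8]  [6,9]  [3,11]  [9,12]  [6,13]  [13,14]  [12,15]  [8,16]  [15,17]  [11,19]  [18,20]  [19,22]  [23,24]
[5,7] uncovered → point at 7; [9,12] uncovered → point at 12; [13,14] uncovered → point at 14; [15,17] uncovered → point at 17; [18,20] uncovered → point at 20; [23,24] uncovered → point at 24.
Points: 7, 12, 14, 17, 20, 24 (6 total).

17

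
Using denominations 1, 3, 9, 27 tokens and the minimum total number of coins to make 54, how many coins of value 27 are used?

2

Greedy: take as many of the largest coin as possible, then repeat with the remainder.
54 = 2×27
Count of 27: 2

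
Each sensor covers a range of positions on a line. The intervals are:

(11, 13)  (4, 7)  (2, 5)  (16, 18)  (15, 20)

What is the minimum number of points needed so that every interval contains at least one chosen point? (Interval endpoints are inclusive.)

3

Process intervals by earliest right end; each time one isn't hit yet, stab at its right endpoint.
By right end: [2,5]  [4,7]  [11,13]  [16,18]  [15,20]
[2,5] uncovered → point at 5; [11,13] uncovered → point at 13; [16,18] uncovered → point at 18.
Points: 5, 13, 18 (3 total).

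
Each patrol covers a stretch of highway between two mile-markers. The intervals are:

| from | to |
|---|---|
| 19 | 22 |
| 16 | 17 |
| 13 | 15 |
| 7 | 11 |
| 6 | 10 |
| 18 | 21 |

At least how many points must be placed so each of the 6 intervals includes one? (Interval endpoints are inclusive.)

Sort by right endpoint; whenever an interval is uncovered, place a point at its right end.
Sorted: [6,10] [7,11] [13,15] [16,17] [18,21] [19,22]
{[6,10],[7,11]} hit by 10; {[13,15]} hit by 15; {[16,17]} hit by 17; {[18,21],[19,22]} hit by 21.
Points: 10, 15, 17, 21 (4 total).

4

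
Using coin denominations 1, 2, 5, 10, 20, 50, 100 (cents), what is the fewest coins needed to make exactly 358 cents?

7

Greedy: take as many of the largest coin as possible, then repeat with the remainder.
358 − 3×100→58 − 1×50→8 − 1×5→3 − 1×2→1 − 1×1→0
Total coins = 3 + 1 + 1 + 1 + 1 = 7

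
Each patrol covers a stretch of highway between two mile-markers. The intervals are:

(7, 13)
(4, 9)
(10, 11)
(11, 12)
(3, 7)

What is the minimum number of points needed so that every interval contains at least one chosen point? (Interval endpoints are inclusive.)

Sort by right endpoint; whenever an interval is uncovered, place a point at its right end.
Sorted: [3,7] [4,9] [10,11] [11,12] [7,13]
{[3,7],[4,9]} hit by 7; {[10,11],[11,12],[7,13]} hit by 11.
Points: 7, 11 (2 total).

2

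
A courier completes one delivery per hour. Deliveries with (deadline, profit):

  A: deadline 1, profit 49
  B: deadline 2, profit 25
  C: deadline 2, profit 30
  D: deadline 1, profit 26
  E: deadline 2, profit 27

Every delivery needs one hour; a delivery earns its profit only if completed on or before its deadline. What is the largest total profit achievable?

Take jobs in profit order; each goes to the latest open slot no later than its deadline.
Profit order: A=49 C=30 E=27 D=26 B=25
Assign: A→slot 1, C→slot 2, E skipped, D skipped, B skipped.
Slots: [1:A] [2:C]
Profit = 49 + 30 = 79

79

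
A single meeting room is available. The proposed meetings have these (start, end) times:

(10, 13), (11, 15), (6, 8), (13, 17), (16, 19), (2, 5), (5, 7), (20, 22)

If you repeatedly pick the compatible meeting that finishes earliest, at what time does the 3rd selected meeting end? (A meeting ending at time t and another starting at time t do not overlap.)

By end time: (2,5), (5,7), (6,8), (10,13), (11,15), (13,17), (16,19), (20,22).
Pick (2,5); next start ≥ 5 → (5,7); next start ≥ 7 → (10,13); next start ≥ 13 → (13,17); next start ≥ 17 → (20,22).
Selected: (2,5) (5,7) (10,13) (13,17) (20,22)

13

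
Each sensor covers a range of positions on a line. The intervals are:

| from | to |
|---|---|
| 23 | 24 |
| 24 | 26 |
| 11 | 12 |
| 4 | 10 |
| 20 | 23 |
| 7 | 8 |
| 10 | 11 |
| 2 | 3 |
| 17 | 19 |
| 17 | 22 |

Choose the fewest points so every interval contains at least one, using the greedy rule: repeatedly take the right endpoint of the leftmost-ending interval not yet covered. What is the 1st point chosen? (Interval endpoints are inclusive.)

3

By right end: [2,3]  [7,8]  [4,10]  [10,11]  [11,12]  [17,19]  [17,22]  [20,23]  [23,24]  [24,26]
[2,3] uncovered → point at 3; [7,8] uncovered → point at 8; [10,11] uncovered → point at 11; [17,19] uncovered → point at 19; [20,23] uncovered → point at 23; [24,26] uncovered → point at 26.
Points: 3, 8, 11, 19, 23, 26 (6 total).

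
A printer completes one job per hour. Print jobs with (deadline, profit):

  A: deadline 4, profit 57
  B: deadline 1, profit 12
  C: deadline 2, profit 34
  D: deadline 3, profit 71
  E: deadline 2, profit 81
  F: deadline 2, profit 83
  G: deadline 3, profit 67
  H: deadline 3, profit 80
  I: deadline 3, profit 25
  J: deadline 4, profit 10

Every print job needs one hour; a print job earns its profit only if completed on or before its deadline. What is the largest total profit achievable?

Sort by profit descending; place each in the latest free slot ≤ its deadline.
By profit: F(d2,83), E(d2,81), H(d3,80), D(d3,71), G(d3,67), A(d4,57), C(d2,34), I(d3,25), B(d1,12), J(d4,10)
F→slot 2; E→slot 1; H→slot 3; D skipped; G skipped; A→slot 4; C skipped; I skipped; B skipped; J skipped.
Profit = 81 + 83 + 80 + 57 = 301

301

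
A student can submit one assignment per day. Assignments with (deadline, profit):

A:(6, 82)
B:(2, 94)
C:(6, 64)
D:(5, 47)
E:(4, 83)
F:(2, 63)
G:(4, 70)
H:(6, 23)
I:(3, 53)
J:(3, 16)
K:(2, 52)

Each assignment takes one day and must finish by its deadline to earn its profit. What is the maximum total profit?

456

Profit order: B=94 E=83 A=82 G=70 C=64 F=63 I=53 K=52 D=47 H=23 J=16
Assign: B→slot 2, E→slot 4, A→slot 6, G→slot 3, C→slot 5, F→slot 1, I skipped, K skipped, D skipped, H skipped, J skipped.
Slots: [1:F] [2:B] [3:G] [4:E] [5:C] [6:A]
Profit = 63 + 94 + 70 + 83 + 64 + 82 = 456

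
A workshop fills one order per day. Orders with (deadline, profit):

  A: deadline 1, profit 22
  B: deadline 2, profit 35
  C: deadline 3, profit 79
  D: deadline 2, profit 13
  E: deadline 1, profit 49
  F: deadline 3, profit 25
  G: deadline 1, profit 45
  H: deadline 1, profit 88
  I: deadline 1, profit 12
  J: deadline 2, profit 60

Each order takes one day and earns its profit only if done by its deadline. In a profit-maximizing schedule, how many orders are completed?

3

Profit order: H=88 C=79 J=60 E=49 G=45 B=35 F=25 A=22 D=13 I=12
Assign: H→slot 1, C→slot 3, J→slot 2, E skipped, G skipped, B skipped, F skipped, A skipped, D skipped, I skipped.
Slots: [1:H] [2:J] [3:C]
3 of 10 scheduled.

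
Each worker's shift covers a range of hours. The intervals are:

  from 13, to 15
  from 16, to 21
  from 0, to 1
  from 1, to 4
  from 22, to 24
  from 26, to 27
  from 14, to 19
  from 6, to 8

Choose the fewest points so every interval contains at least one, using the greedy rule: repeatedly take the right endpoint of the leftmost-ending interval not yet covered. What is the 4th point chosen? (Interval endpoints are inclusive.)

21

Process intervals by earliest right end; each time one isn't hit yet, stab at its right endpoint.
Sorted: [0,1] [1,4] [6,8] [13,15] [14,19] [16,21] [22,24] [26,27]
{[0,1],[1,4]} hit by 1; {[6,8]} hit by 8; {[13,15],[14,19]} hit by 15; {[16,21]} hit by 21; {[22,24]} hit by 24; {[26,27]} hit by 27.
Points: 1, 8, 15, 21, 24, 27 (6 total).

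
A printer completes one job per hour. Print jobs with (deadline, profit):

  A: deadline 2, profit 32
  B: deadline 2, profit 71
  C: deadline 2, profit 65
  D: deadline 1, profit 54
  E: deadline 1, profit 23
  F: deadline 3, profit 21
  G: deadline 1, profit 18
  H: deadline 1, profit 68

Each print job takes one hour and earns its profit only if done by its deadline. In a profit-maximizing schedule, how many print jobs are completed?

Profit order: B=71 H=68 C=65 D=54 A=32 E=23 F=21 G=18
Assign: B→slot 2, H→slot 1, C skipped, D skipped, A skipped, E skipped, F→slot 3, G skipped.
Slots: [1:H] [2:B] [3:F]
3 of 8 scheduled.

3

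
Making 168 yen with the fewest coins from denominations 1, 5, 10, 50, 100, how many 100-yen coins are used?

168 − 1×100→68 − 1×50→18 − 1×10→8 − 1×5→3 − 3×1→0
Count of 100: 1

1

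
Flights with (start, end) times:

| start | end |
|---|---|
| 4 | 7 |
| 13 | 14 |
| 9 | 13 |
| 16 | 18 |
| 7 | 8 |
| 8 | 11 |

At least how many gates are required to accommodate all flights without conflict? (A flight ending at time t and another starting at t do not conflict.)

2

The answer is the maximum number of intervals overlapping at any instant.
Events (time:±→running): 4:+→1 7:-→0 7:+→1 8:-→0 8:+→1 9:+→2 … peak 2.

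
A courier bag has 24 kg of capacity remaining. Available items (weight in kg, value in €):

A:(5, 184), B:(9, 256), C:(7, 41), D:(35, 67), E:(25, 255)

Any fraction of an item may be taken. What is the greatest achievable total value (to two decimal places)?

542.00

Greedy by value/weight ratio, highest first.
Ratios (sorted): A 36.80, B 28.44, E 10.20, C 5.86, D 1.91
take A (5 @ 184); take B (9 @ 256); take 10/25 of E → 102.00. Capacity used 24/24.
Total value = 542.00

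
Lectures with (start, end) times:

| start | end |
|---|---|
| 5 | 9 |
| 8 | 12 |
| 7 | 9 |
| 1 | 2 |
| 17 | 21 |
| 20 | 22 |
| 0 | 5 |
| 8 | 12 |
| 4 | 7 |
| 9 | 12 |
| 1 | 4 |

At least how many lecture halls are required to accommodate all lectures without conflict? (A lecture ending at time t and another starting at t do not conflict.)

The answer is the maximum number of intervals overlapping at any instant.
Events (time:±→running): 0:+→1 1:+→2 1:+→3 2:-→2 4:-→1 4:+→2 5:-→1 5:+→2 7:-→1 7:+→2 8:+→3 8:+→4 … peak 4.

4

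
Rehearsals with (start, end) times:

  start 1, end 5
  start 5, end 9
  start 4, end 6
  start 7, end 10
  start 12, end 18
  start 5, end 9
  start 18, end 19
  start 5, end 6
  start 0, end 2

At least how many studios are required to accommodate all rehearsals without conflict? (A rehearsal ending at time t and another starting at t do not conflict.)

The answer is the maximum number of intervals overlapping at any instant.
Events (time:±→running): 0:+→1 1:+→2 2:-→1 4:+→2 5:-→1 5:+→2 5:+→3 5:+→4 … peak 4.

4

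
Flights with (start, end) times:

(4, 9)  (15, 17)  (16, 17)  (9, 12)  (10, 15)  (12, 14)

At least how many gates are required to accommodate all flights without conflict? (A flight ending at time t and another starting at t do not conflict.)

2

Count concurrent intervals with a sweep; the peak is the room count.
Events (time:±→running): 4:+→1 9:-→0 9:+→1 10:+→2 … peak 2.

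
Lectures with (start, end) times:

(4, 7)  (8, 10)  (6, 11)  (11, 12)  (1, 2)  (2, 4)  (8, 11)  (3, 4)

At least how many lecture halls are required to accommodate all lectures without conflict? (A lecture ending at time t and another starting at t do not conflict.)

Count concurrent intervals with a sweep; the peak is the room count.
Events (time:±→running): 1:+→1 2:-→0 2:+→1 3:+→2 4:-→1 4:-→0 4:+→1 6:+→2 7:-→1 8:+→2 8:+→3 … peak 3.

3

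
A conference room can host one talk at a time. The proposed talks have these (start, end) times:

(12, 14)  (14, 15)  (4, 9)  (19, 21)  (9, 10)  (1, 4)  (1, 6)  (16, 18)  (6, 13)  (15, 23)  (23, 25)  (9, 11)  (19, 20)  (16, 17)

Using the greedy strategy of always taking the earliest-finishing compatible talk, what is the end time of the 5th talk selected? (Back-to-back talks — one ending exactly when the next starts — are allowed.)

Greedy by earliest finish: after sorting by end time, pick each interval compatible with the last pick.
Sorted by end: (1,4)  (1,6)  (4,9)  (9,10)  (9,11)  (6,13)  (12,14)  (14,15)  (16,17)  (16,18)  (19,20)  (19,21)  (15,23)  (23,25)
take (1,4); take (4,9); take (9,10); take (12,14); take (14,15); take (16,17); take (19,20); take (23,25).
Selected: (1,4) (4,9) (9,10) (12,14) (14,15) (16,17) (19,20) (23,25)

15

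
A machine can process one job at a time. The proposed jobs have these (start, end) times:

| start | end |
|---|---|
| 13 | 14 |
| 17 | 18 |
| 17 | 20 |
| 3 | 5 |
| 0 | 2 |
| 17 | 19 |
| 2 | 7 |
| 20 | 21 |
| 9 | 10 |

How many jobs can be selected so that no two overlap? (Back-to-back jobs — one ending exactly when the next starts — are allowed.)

Order by finish time; keep every interval that doesn't clash with the previous kept one.
Sorted by end: (0,2)  (3,5)  (2,7)  (9,10)  (13,14)  (17,18)  (17,19)  (17,20)  (20,21)
take (0,2); take (3,5); take (9,10); take (13,14); take (17,18); skip (17,19); take (20,21).
Selected 6 jobs.

6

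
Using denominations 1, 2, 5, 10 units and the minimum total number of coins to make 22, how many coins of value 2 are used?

1

Greedy: take as many of the largest coin as possible, then repeat with the remainder.
22 = 2×10 + 1×2
Count of 2: 1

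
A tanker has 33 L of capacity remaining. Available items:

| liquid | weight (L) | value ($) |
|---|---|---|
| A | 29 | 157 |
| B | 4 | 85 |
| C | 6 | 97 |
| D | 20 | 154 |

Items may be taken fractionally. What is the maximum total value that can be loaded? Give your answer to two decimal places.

Sort by value per unit weight and fill in that order.
Ratios (sorted): B 21.25, C 16.17, D 7.70, A 5.41
take B (4 @ 85); take C (6 @ 97); take D (20 @ 154); take 3/29 of A → 16.24. Capacity used 33/33.
Total value = 352.24

352.24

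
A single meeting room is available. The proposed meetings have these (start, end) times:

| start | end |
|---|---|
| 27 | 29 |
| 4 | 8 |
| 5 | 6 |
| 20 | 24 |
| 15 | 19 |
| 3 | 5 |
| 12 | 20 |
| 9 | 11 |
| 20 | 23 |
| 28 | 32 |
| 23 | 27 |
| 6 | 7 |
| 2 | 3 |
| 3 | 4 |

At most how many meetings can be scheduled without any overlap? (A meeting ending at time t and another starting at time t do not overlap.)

Sorted by end: (2,3)  (3,4)  (3,5)  (5,6)  (6,7)  (4,8)  (9,11)  (15,19)  (12,20)  (20,23)  (20,24)  (23,27)  (27,29)  (28,32)
take (2,3); take (3,4); skip (3,5); take (5,6); take (6,7); skip (4,8); take (9,11); take (15,19); skip (12,20); take (20,23); take (23,27); take (27,29).
Selected 9 meetings.

9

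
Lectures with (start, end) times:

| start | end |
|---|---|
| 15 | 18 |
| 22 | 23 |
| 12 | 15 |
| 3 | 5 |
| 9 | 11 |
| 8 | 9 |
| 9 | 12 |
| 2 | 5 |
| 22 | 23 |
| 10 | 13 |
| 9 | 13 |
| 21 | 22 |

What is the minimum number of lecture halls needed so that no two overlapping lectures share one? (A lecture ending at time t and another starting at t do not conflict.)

4

starts: [2, 3, 8, 9, 9, 9, 10, 12, 15, 21, 22, 22]
ends:   [5, 5, 9, 11, 12, 13, 13, 15, 18, 22, 23, 23]
s2→1 s3→2 e5→1 e5→0 s8→1 e9→0 s9→1 s9→2 s9→3 s10→4  — peak 4.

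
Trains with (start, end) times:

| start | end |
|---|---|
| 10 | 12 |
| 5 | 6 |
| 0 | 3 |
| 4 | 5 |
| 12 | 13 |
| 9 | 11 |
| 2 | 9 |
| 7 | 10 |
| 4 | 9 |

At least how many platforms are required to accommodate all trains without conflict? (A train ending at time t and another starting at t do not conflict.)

The answer is the maximum number of intervals overlapping at any instant.
Events (time:±→running): 0:+→1 2:+→2 3:-→1 4:+→2 4:+→3 … peak 3.

3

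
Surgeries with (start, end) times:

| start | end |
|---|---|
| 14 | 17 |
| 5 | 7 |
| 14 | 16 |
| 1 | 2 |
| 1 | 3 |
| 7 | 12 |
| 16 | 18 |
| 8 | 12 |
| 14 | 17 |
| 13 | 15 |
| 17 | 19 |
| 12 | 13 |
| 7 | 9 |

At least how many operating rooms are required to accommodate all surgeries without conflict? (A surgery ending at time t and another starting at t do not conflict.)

Count concurrent intervals with a sweep; the peak is the room count.
starts: [1, 1, 5, 7, 7, 8, 12, 13, 14, 14, 14, 16, 17]
ends:   [2, 3, 7, 9, 12, 12, 13, 15, 16, 17, 17, 18, 19]
s1→1 s1→2 e2→1 e3→0 s5→1 e7→0 s7→1 s7→2 s8→3 e9→2 e12→1 e12→0 s12→1 e13→0 s13→1 s14→2 s14→3 s14→4  — peak 4.

4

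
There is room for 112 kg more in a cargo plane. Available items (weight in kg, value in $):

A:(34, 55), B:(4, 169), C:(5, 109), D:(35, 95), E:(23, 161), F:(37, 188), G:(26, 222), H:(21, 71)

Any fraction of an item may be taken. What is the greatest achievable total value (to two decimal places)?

Ratios (sorted): B 42.25, C 21.80, G 8.54, E 7.00, F 5.08, H 3.38, D 2.71, A 1.62
take B (4 @ 169); take C (5 @ 109); take G (26 @ 222); take E (23 @ 161); take F (37 @ 188); take 17/21 of H → 57.48. Capacity used 112/112.
Total value = 906.48

906.48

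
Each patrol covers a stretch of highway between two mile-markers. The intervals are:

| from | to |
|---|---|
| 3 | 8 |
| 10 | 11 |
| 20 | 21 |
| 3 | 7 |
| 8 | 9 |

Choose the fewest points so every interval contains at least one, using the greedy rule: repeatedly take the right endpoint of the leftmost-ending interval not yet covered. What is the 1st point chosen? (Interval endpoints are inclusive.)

Sort by right endpoint; whenever an interval is uncovered, place a point at its right end.
By right end: [3,7]  [3,8]  [8,9]  [10,11]  [20,21]
[3,7] uncovered → point at 7; [8,9] uncovered → point at 9; [10,11] uncovered → point at 11; [20,21] uncovered → point at 21.
Points: 7, 9, 11, 21 (4 total).

7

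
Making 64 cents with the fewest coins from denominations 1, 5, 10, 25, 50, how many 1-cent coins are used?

Greedy: take as many of the largest coin as possible, then repeat with the remainder.
64 − 1×50→14 − 1×10→4 − 4×1→0
Count of 1: 4

4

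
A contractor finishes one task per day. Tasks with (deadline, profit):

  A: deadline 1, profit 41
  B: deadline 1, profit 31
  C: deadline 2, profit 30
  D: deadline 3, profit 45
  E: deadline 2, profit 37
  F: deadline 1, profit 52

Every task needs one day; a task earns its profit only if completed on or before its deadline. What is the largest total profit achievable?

134

By profit: F(d1,52), D(d3,45), A(d1,41), E(d2,37), B(d1,31), C(d2,30)
F→slot 1; D→slot 3; A skipped; E→slot 2; B skipped; C skipped.
Profit = 52 + 37 + 45 = 134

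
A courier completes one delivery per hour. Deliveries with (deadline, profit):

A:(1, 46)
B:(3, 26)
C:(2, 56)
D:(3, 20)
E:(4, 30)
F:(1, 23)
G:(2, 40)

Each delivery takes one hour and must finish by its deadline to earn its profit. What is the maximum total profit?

158

Sort by profit descending; place each in the latest free slot ≤ its deadline.
Profit order: C=56 A=46 G=40 E=30 B=26 F=23 D=20
Assign: C→slot 2, A→slot 1, G skipped, E→slot 4, B→slot 3, F skipped, D skipped.
Slots: [1:A] [2:C] [3:B] [4:E]
Profit = 46 + 56 + 26 + 30 = 158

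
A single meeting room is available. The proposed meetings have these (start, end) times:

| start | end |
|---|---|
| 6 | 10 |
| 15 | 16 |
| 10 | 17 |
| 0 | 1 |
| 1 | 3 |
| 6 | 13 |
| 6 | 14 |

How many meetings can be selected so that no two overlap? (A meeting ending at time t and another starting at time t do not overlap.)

4

Sort by end time and greedily take each interval whose start is ≥ the last chosen end.
By end time: (0,1), (1,3), (6,10), (6,13), (6,14), (15,16), (10,17).
Pick (0,1); next start ≥ 1 → (1,3); next start ≥ 3 → (6,10); next start ≥ 10 → (15,16).
Selected 4 meetings.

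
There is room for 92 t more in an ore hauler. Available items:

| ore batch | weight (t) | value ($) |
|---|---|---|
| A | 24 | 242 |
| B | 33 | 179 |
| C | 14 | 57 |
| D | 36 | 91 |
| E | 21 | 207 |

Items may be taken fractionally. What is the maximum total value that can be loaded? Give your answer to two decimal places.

Sort by value per unit weight and fill in that order.
Order: A (242/24=10.08) > E (207/21=9.86) > B (179/33=5.42) > C (57/14=4.07) > D (91/36=2.53)
Fill: take A (24 @ 242) → take E (21 @ 207) → take B (33 @ 179) → take C (14 @ 57); 92/92 used.
Total value = 685.00

685.00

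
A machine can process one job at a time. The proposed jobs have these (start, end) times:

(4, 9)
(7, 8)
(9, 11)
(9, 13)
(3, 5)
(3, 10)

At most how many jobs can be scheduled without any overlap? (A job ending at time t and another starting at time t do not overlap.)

Sort by end time and greedily take each interval whose start is ≥ the last chosen end.
By end time: (3,5), (7,8), (4,9), (3,10), (9,11), (9,13).
Pick (3,5); next start ≥ 5 → (7,8); next start ≥ 8 → (9,11).
Selected 3 jobs.

3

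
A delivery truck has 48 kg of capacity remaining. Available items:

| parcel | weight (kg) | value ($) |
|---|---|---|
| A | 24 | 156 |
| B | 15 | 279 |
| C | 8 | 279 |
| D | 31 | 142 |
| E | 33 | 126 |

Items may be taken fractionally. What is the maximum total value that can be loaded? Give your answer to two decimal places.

718.58

Sort by value per unit weight and fill in that order.
Order: C (279/8=34.88) > B (279/15=18.60) > A (156/24=6.50) > D (142/31=4.58) > E (126/33=3.82)
Fill: take C (8 @ 279) → take B (15 @ 279) → take A (24 @ 156) → take 1/31 of D → 4.58; 48/48 used.
Total value = 718.58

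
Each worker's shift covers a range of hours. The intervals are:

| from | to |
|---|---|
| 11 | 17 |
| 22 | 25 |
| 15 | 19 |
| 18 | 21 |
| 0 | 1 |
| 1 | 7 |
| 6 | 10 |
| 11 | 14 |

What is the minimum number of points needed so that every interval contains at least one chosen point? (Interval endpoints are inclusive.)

Sorted: [0,1] [1,7] [6,10] [11,14] [11,17] [15,19] [18,21] [22,25]
{[0,1],[1,7]} hit by 1; {[6,10]} hit by 10; {[11,14],[11,17]} hit by 14; {[15,19],[18,21]} hit by 19; {[22,25]} hit by 25.
Points: 1, 10, 14, 19, 25 (5 total).

5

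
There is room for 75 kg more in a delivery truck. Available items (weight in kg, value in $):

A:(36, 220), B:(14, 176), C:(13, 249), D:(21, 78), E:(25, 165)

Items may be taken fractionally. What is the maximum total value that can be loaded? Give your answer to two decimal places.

730.56

Sort by value per unit weight and fill in that order.
Ratios (sorted): C 19.15, B 12.57, E 6.60, A 6.11, D 3.71
take C (13 @ 249); take B (14 @ 176); take E (25 @ 165); take 23/36 of A → 140.56. Capacity used 75/75.
Total value = 730.56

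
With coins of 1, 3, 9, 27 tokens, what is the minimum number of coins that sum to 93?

93 − 3×27→12 − 1×9→3 − 1×3→0
Total coins = 3 + 1 + 1 = 5

5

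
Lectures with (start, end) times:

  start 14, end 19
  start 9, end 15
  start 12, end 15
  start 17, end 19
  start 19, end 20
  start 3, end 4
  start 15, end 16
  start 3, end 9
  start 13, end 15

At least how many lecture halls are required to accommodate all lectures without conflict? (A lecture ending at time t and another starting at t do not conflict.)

4

Events (time:±→running): 3:+→1 3:+→2 4:-→1 9:-→0 9:+→1 12:+→2 13:+→3 14:+→4 … peak 4.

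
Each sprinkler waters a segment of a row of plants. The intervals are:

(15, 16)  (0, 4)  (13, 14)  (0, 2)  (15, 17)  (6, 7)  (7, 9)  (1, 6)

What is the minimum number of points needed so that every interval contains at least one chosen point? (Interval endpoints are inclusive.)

Sort by right endpoint; whenever an interval is uncovered, place a point at its right end.
Sorted: [0,2] [0,4] [1,6] [6,7] [7,9] [13,14] [15,16] [15,17]
{[0,2],[0,4],[1,6]} hit by 2; {[6,7],[7,9]} hit by 7; {[13,14]} hit by 14; {[15,16],[15,17]} hit by 16.
Points: 2, 7, 14, 16 (4 total).

4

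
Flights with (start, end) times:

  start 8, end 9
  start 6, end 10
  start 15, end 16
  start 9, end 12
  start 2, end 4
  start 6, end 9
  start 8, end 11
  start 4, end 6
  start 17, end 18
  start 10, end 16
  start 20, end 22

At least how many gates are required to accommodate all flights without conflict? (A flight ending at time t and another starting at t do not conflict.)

starts: [2, 4, 6, 6, 8, 8, 9, 10, 15, 17, 20]
ends:   [4, 6, 9, 9, 10, 11, 12, 16, 16, 18, 22]
s2→1 e4→0 s4→1 e6→0 s6→1 s6→2 s8→3 s8→4  — peak 4.

4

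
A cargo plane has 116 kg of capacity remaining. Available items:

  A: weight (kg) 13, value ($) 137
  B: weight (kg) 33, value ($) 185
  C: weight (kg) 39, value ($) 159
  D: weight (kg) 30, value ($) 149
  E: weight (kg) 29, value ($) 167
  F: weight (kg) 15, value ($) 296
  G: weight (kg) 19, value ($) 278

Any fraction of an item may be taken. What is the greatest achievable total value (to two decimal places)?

Greedy by value/weight ratio, highest first.
Order: F (296/15=19.73) > G (278/19=14.63) > A (137/13=10.54) > E (167/29=5.76) > B (185/33=5.61) > D (149/30=4.97) > C (159/39=4.08)
Fill: take F (15 @ 296) → take G (19 @ 278) → take A (13 @ 137) → take E (29 @ 167) → take B (33 @ 185) → take 7/30 of D → 34.77; 116/116 used.
Total value = 1097.77

1097.77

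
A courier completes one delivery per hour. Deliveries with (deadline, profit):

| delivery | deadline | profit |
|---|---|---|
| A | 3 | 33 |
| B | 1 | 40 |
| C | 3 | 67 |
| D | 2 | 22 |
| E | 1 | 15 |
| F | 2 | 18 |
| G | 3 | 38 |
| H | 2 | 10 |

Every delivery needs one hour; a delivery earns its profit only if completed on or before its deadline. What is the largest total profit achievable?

Sort by profit descending; place each in the latest free slot ≤ its deadline.
Profit order: C=67 B=40 G=38 A=33 D=22 F=18 E=15 H=10
Assign: C→slot 3, B→slot 1, G→slot 2, A skipped, D skipped, F skipped, E skipped, H skipped.
Slots: [1:B] [2:G] [3:C]
Profit = 40 + 38 + 67 = 145

145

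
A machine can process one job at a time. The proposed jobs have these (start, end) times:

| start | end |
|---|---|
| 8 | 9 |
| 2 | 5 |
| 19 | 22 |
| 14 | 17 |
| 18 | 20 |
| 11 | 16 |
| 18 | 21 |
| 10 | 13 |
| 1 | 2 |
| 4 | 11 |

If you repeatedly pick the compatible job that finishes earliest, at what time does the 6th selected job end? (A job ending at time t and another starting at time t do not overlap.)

Order by finish time; keep every interval that doesn't clash with the previous kept one.
By end time: (1,2), (2,5), (8,9), (4,11), (10,13), (11,16), (14,17), (18,20), (18,21), (19,22).
Pick (1,2); next start ≥ 2 → (2,5); next start ≥ 5 → (8,9); next start ≥ 9 → (10,13); next start ≥ 13 → (14,17); next start ≥ 17 → (18,20).
Selected: (1,2) (2,5) (8,9) (10,13) (14,17) (18,20)

20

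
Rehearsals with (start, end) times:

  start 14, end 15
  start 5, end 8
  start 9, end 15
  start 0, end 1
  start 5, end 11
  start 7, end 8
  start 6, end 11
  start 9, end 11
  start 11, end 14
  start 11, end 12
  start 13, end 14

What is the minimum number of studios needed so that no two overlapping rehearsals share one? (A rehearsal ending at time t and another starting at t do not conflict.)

4

Count concurrent intervals with a sweep; the peak is the room count.
Events (time:±→running): 0:+→1 1:-→0 5:+→1 5:+→2 6:+→3 7:+→4 … peak 4.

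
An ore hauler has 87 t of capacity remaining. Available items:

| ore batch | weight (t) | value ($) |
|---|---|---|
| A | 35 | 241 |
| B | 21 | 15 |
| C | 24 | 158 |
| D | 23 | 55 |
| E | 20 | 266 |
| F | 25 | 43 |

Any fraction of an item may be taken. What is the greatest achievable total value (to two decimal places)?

Greedy by value/weight ratio, highest first.
Ratios (sorted): E 13.30, A 6.89, C 6.58, D 2.39, F 1.72, B 0.71
take E (20 @ 266); take A (35 @ 241); take C (24 @ 158); take 8/23 of D → 19.13. Capacity used 87/87.
Total value = 684.13

684.13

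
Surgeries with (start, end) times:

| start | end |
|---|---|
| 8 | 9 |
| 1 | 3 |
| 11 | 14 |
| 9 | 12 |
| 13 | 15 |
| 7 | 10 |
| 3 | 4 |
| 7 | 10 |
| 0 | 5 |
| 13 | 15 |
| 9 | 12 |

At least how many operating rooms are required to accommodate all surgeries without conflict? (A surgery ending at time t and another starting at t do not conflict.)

Events (time:±→running): 0:+→1 1:+→2 3:-→1 3:+→2 4:-→1 5:-→0 7:+→1 7:+→2 8:+→3 9:-→2 9:+→3 9:+→4 … peak 4.

4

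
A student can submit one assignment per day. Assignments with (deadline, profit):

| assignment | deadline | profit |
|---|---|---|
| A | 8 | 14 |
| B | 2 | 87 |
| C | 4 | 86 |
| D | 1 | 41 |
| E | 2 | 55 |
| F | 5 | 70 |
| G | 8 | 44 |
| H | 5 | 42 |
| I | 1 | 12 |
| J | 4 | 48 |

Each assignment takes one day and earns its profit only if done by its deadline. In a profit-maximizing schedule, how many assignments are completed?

7

Take jobs in profit order; each goes to the latest open slot no later than its deadline.
By profit: B(d2,87), C(d4,86), F(d5,70), E(d2,55), J(d4,48), G(d8,44), H(d5,42), D(d1,41), A(d8,14), I(d1,12)
B→slot 2; C→slot 4; F→slot 5; E→slot 1; J→slot 3; G→slot 8; H skipped; D skipped; A→slot 7; I skipped.
7 of 10 scheduled.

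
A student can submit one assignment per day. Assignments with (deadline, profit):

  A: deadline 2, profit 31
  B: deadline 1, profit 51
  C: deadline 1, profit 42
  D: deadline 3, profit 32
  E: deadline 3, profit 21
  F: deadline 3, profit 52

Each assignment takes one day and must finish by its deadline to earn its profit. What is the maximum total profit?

Take jobs in profit order; each goes to the latest open slot no later than its deadline.
By profit: F(d3,52), B(d1,51), C(d1,42), D(d3,32), A(d2,31), E(d3,21)
F→slot 3; B→slot 1; C skipped; D→slot 2; A skipped; E skipped.
Profit = 51 + 32 + 52 = 135

135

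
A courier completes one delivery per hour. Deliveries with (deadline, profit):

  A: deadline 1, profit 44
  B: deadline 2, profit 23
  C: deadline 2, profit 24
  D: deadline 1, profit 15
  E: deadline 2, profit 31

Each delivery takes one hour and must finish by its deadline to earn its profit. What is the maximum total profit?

75

By profit: A(d1,44), E(d2,31), C(d2,24), B(d2,23), D(d1,15)
A→slot 1; E→slot 2; C skipped; B skipped; D skipped.
Profit = 44 + 31 = 75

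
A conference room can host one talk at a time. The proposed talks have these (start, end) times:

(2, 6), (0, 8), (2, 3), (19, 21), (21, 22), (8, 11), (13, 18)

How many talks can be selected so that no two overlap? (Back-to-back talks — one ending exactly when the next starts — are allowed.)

Order by finish time; keep every interval that doesn't clash with the previous kept one.
By end time: (2,3), (2,6), (0,8), (8,11), (13,18), (19,21), (21,22).
Pick (2,3); next start ≥ 3 → (8,11); next start ≥ 11 → (13,18); next start ≥ 18 → (19,21); next start ≥ 21 → (21,22).
Selected 5 talks.

5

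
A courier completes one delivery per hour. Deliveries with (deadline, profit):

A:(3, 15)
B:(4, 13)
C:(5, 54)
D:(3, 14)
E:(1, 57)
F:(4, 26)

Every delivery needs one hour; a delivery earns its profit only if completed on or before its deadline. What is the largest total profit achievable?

166

By profit: E(d1,57), C(d5,54), F(d4,26), A(d3,15), D(d3,14), B(d4,13)
E→slot 1; C→slot 5; F→slot 4; A→slot 3; D→slot 2; B skipped.
Profit = 57 + 14 + 15 + 26 + 54 = 166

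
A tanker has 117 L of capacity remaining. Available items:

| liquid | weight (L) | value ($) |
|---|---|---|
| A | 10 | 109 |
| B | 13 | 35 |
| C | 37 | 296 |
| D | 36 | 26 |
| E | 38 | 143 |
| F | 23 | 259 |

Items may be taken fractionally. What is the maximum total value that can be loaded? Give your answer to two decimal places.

Sort by value per unit weight and fill in that order.
Order: F (259/23=11.26) > A (109/10=10.90) > C (296/37=8.00) > E (143/38=3.76) > B (35/13=2.69) > D (26/36=0.72)
Fill: take F (23 @ 259) → take A (10 @ 109) → take C (37 @ 296) → take E (38 @ 143) → take 9/13 of B → 24.23; 117/117 used.
Total value = 831.23

831.23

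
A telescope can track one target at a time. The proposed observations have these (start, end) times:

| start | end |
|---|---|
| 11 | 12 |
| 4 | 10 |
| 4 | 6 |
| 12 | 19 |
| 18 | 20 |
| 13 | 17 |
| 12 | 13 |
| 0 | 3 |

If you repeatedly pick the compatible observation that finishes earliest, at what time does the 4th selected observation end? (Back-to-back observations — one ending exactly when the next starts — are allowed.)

13

By end time: (0,3), (4,6), (4,10), (11,12), (12,13), (13,17), (12,19), (18,20).
Pick (0,3); next start ≥ 3 → (4,6); next start ≥ 6 → (11,12); next start ≥ 12 → (12,13); next start ≥ 13 → (13,17); next start ≥ 17 → (18,20).
Selected: (0,3) (4,6) (11,12) (12,13) (13,17) (18,20)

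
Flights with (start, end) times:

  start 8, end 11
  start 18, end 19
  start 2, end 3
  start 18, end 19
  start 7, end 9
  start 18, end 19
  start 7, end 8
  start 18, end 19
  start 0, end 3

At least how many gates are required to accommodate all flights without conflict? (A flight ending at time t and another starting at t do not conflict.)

4

The answer is the maximum number of intervals overlapping at any instant.
Events (time:±→running): 0:+→1 2:+→2 3:-→1 3:-→0 7:+→1 7:+→2 8:-→1 8:+→2 9:-→1 11:-→0 18:+→1 18:+→2 18:+→3 18:+→4 … peak 4.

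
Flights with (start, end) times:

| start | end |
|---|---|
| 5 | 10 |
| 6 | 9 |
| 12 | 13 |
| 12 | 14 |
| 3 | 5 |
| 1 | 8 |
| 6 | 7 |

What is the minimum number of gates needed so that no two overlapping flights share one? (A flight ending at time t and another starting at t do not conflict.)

Count concurrent intervals with a sweep; the peak is the room count.
starts: [1, 3, 5, 6, 6, 12, 12]
ends:   [5, 7, 8, 9, 10, 13, 14]
s1→1 s3→2 e5→1 s5→2 s6→3 s6→4  — peak 4.

4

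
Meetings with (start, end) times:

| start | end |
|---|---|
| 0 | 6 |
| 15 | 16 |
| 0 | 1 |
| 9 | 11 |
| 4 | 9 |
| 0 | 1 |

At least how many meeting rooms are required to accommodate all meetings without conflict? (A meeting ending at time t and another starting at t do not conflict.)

3

The answer is the maximum number of intervals overlapping at any instant.
starts: [0, 0, 0, 4, 9, 15]
ends:   [1, 1, 6, 9, 11, 16]
s0→1 s0→2 s0→3  — peak 3.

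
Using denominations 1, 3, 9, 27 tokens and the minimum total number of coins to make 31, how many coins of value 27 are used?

Greedy: take as many of the largest coin as possible, then repeat with the remainder.
31 − 1×27→4 − 1×3→1 − 1×1→0
Count of 27: 1

1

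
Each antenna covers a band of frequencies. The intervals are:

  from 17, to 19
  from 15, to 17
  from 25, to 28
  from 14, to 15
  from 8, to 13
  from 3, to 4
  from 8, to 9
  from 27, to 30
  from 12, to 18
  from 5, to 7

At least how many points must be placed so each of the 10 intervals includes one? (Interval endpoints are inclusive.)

6

By right end: [3,4]  [5,7]  [8,9]  [8,13]  [14,15]  [15,17]  [12,18]  [17,19]  [25,28]  [27,30]
[3,4] uncovered → point at 4; [5,7] uncovered → point at 7; [8,9] uncovered → point at 9; [14,15] uncovered → point at 15; [17,19] uncovered → point at 19; [25,28] uncovered → point at 28.
Points: 4, 7, 9, 15, 19, 28 (6 total).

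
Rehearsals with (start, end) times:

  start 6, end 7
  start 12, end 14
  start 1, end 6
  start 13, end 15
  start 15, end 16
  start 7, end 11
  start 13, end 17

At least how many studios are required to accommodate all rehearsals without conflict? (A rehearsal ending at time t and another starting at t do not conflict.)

Count concurrent intervals with a sweep; the peak is the room count.
starts: [1, 6, 7, 12, 13, 13, 15]
ends:   [6, 7, 11, 14, 15, 16, 17]
s1→1 e6→0 s6→1 e7→0 s7→1 e11→0 s12→1 s13→2 s13→3  — peak 3.

3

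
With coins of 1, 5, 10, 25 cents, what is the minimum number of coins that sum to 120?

6

Use the largest denomination that fits, subtract, and repeat.
120 = 4×25 + 2×10
Total coins = 4 + 2 = 6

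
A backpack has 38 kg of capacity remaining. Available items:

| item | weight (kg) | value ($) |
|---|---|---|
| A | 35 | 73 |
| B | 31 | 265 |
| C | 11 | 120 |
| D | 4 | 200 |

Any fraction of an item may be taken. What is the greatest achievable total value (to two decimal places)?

516.61

Greedy by value/weight ratio, highest first.
Ratios (sorted): D 50.00, C 10.91, B 8.55, A 2.09
take D (4 @ 200); take C (11 @ 120); take 23/31 of B → 196.61. Capacity used 38/38.
Total value = 516.61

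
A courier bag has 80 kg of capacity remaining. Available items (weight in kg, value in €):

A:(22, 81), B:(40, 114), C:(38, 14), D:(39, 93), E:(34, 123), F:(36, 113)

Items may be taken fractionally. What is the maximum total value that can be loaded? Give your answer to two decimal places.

Sort by value per unit weight and fill in that order.
Ratios (sorted): A 3.68, E 3.62, F 3.14, B 2.85, D 2.38, C 0.37
take A (22 @ 81); take E (34 @ 123); take 24/36 of F → 75.33. Capacity used 80/80.
Total value = 279.33

279.33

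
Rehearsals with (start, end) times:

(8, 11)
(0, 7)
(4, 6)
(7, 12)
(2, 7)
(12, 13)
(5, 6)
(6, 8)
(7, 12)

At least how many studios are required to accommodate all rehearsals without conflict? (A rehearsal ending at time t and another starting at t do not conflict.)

4

Count concurrent intervals with a sweep; the peak is the room count.
starts: [0, 2, 4, 5, 6, 7, 7, 8, 12]
ends:   [6, 6, 7, 7, 8, 11, 12, 12, 13]
s0→1 s2→2 s4→3 s5→4  — peak 4.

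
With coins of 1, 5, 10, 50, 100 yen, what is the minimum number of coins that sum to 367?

8

367 − 3×100→67 − 1×50→17 − 1×10→7 − 1×5→2 − 2×1→0
Total coins = 3 + 1 + 1 + 1 + 2 = 8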